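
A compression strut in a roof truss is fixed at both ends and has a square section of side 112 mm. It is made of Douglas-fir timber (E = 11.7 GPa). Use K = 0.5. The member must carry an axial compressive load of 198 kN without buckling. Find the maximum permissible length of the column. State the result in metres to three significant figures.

L_max ≈ 5.53 m

I = a⁴/12 = 112⁴/12 = 1.311×10^7 mm⁴
I = 1.311×10^-5 m⁴
At the buckling limit P_cr = P = 1.980×10^5 N
From P_cr = π²EI/(K·L)²:  L = (1/K)·√(π²EI/P_cr) = (1/0.5)·√(π²×1.17×10^10×1.311×10^-5/1.980×10^5)
L = 5.53 m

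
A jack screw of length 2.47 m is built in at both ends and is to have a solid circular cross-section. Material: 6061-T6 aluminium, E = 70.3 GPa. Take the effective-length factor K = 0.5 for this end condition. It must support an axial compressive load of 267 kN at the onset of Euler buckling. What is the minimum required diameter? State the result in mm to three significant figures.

d ≈ 58.8 mm

L_e = K·L = 0.5 × 2.47 = 1.235 m
Required I = P_cr·L_e²/(π²E) = 2.670×10^5 × 1.235² / (π² × 7.03×10^10) = 5.869×10^-7 m⁴
I_req = 5.869×10^5 mm⁴
Solid circle: I = πd⁴/64  ⇒  d = (64I/π)^(1/4) = (64×5.869×10^5/π)^(1/4) = 58.8 mm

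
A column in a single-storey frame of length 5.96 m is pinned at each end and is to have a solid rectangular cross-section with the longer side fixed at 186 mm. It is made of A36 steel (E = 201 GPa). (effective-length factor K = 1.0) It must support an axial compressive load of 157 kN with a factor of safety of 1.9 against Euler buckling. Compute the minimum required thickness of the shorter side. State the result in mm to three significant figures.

b ≈ 70.1 mm

Required P_cr = n·P = 1.9 × 157 = 298.3 kN
L_e = K·L = 1 × 5.96 = 5.960 m
Required I = P_cr·L_e²/(π²E) = 2.983×10^5 × 5.960² / (π² × 2.01×10^11) = 5.341×10^-6 m⁴
I_req = 5.341×10^6 mm⁴
Rectangle, weak axis: I_min = h·b³/12 with h = 186 mm fixed  ⇒  b = (12I/h)^(1/3) = 70.1 mm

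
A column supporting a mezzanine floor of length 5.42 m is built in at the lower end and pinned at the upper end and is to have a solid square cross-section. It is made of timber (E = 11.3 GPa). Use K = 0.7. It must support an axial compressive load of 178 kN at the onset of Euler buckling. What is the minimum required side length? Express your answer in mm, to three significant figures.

a ≈ 129 mm

L_e = K·L = 0.7 × 5.42 = 3.794 m
Required I = P_cr·L_e²/(π²E) = 1.780×10^5 × 3.794² / (π² × 1.13×10^10) = 2.297×10^-5 m⁴
I_req = 2.297×10^7 mm⁴
Solid square: I = a⁴/12  ⇒  a = (12I)^(1/4) = (12×2.297×10^7)^(1/4) = 129 mm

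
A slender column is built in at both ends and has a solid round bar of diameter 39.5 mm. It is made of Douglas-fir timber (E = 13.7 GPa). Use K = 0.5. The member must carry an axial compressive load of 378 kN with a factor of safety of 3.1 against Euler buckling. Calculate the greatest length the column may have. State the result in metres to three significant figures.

I = πd⁴/64 = π×39.5⁴/64 = 1.195×10^5 mm⁴
I = 1.195×10^-7 m⁴
Required critical load P_cr = n·P = 3.1 × 378 = 1172 kN = 1.172×10^6 N
From P_cr = π²EI/(K·L)²:  L = (1/K)·√(π²EI/P_cr) = (1/0.5)·√(π²×1.37×10^10×1.195×10^-7/1.172×10^6)
L = 0.235 m

L_max ≈ 0.235 m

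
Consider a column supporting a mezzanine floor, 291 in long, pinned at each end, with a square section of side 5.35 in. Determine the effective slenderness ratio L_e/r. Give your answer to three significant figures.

λ ≈ 188

For a square r = a/√12 = 5.35/√12 = 1.544 in
L_e = K·L = 1 × 291 = 291.0 in
λ = L_e / r_min = 291.00 / 1.544 = 188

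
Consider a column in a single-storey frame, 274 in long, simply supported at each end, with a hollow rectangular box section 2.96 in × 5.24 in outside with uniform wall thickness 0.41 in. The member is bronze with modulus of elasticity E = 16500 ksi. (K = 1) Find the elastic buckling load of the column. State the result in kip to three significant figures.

P_cr ≈ 16.7 kip

Inner dimensions: h_i = 5.24 − 2×0.41 = 4.420 in, b_i = 2.96 − 2×0.41 = 2.140 in
Weak-axis I_min = (h_o·b_o³ − h_i·b_i³)/12 with b_o = 2.96, b_i = 2.140 in (shorter outer/inner sides).
I_min = (5.24×2.96³ − 4.420×2.140³)/12 = 7.715 in⁴
Effective length L_e = K·L = 1 × 274 = 274.0 in
P_cr = π²EI / L_e² = π² × 16500×10³ × 7.715 / 274.0² = 1.673×10^4 lb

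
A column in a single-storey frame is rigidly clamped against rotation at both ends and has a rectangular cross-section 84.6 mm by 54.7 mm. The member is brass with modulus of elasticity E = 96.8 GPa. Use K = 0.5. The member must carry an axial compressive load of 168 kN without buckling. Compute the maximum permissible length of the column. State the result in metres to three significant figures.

Buckling occurs about the weak axis: I_min = h·b³/12 with b = 54.7 mm (the shorter side).
I_min = 84.6×54.7³/12 = 1.154×10^6 mm⁴
I = 1.154×10^-6 m⁴
At the buckling limit P_cr = P = 1.680×10^5 N
From P_cr = π²EI/(K·L)²:  L = (1/K)·√(π²EI/P_cr) = (1/0.5)·√(π²×9.68×10^10×1.154×10^-6/1.680×10^5)
L = 5.12 m

L_max ≈ 5.12 m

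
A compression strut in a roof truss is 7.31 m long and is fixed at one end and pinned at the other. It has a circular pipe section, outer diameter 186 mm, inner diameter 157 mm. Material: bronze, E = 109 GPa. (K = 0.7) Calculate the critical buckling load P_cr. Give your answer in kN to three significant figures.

P_cr ≈ 1190 kN

d_o = 186 mm, d_i = 157 mm
I = π(d_o⁴ − d_i⁴)/64 = π(186⁴ − 157.0⁴)/64 = 2.893×10^7 mm⁴
I = 2.893×10^7 mm⁴ = 2.893×10^-5 m⁴
Effective length L_e = K·L = 0.7 × 7.31 = 5.117 m
P_cr = π²EI / L_e² = π² × 109×10⁹ × 2.893×10^-5 / 5.117² = 1.189×10^6 N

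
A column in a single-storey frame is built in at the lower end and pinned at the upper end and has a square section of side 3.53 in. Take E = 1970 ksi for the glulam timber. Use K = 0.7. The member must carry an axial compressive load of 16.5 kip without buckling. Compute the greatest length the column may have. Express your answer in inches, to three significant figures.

L_max ≈ 176 in

I = a⁴/12 = 3.53⁴/12 = 12.94 in⁴
At the buckling limit P_cr = P = 1.650×10^4 lb
From P_cr = π²EI/(K·L)²:  L = (1/K)·√(π²EI/P_cr) = (1/0.7)·√(π²×1.97×10^6×12.94/1.650×10^4)
L = 176 in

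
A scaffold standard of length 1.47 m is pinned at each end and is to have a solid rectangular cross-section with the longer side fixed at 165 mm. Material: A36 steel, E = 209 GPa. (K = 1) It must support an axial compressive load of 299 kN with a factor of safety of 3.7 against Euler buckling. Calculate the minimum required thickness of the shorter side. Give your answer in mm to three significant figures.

b ≈ 43.8 mm

Required P_cr = n·P = 3.7 × 299 = 1106 kN
L_e = K·L = 1 × 1.47 = 1.470 m
Required I = P_cr·L_e²/(π²E) = 1.106×10^6 × 1.470² / (π² × 2.09×10^11) = 1.159×10^-6 m⁴
I_req = 1.159×10^6 mm⁴
Rectangle, weak axis: I_min = h·b³/12 with h = 165 mm fixed  ⇒  b = (12I/h)^(1/3) = 43.8 mm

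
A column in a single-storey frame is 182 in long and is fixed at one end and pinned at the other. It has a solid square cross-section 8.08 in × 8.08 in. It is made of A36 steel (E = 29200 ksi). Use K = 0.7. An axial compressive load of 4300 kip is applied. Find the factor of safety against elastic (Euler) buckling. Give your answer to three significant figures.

I = a⁴/12 = 8.08⁴/12 = 355.2 in⁴
Effective length L_e = K·L = 0.7 × 182 = 127.4 in
P_cr = π²EI / L_e² = π² × 29200×10³ × 355.2 / 127.4² = 6.307×10^6 lb
Factor of safety n = P_cr / P = 6306.8 / 4300 = 1.47

n ≈ 1.47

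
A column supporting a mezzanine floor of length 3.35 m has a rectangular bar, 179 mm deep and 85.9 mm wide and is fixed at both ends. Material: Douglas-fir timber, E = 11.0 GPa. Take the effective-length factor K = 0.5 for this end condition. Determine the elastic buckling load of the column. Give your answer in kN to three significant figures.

P_cr ≈ 366 kN

Buckling occurs about the weak axis: I_min = h·b³/12 with b = 85.9 mm (the shorter side).
I_min = 179×85.9³/12 = 9.455×10^6 mm⁴
I = 9.455×10^6 mm⁴ = 9.455×10^-6 m⁴
Effective length L_e = K·L = 0.5 × 3.35 = 1.675 m
P_cr = π²EI / L_e² = π² × 11.0×10⁹ × 9.455×10^-6 / 1.675² = 3.659×10^5 N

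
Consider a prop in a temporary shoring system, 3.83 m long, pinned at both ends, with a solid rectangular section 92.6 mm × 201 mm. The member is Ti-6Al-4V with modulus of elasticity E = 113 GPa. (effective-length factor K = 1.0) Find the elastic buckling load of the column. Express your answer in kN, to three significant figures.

Buckling occurs about the weak axis: I_min = h·b³/12 with b = 92.6 mm (the shorter side).
I_min = 201×92.6³/12 = 1.330×10^7 mm⁴
I = 1.330×10^7 mm⁴ = 1.330×10^-5 m⁴
Effective length L_e = K·L = 1 × 3.83 = 3.830 m
P_cr = π²EI / L_e² = π² × 113×10⁹ × 1.330×10^-5 / 3.830² = 1.011×10^6 N

P_cr ≈ 1010 kN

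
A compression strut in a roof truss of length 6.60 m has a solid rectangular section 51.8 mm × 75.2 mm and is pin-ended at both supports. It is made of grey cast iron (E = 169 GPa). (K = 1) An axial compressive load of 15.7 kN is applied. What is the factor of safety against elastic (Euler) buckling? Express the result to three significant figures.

n ≈ 2.12

Buckling occurs about the weak axis: I_min = h·b³/12 with b = 51.8 mm (the shorter side).
I_min = 75.2×51.8³/12 = 8.710×10^5 mm⁴
I = 8.710×10^5 mm⁴ = 8.710×10^-7 m⁴
Effective length L_e = K·L = 1 × 6.60 = 6.600 m
P_cr = π²EI / L_e² = π² × 169×10⁹ × 8.710×10^-7 / 6.600² = 3.335×10^4 N
Factor of safety n = P_cr / P = 33.352 / 15.7 = 2.12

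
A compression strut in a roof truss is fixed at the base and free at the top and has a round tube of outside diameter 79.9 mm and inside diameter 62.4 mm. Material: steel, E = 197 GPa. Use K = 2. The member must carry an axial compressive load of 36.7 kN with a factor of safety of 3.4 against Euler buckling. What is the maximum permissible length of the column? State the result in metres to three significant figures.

L_max ≈ 2.21 m

d_o = 79.9 mm, d_i = 62.4 mm
I = π(d_o⁴ − d_i⁴)/64 = π(79.9⁴ − 62.40⁴)/64 = 1.256×10^6 mm⁴
I = 1.256×10^-6 m⁴
Required critical load P_cr = n·P = 3.4 × 36.7 = 124.8 kN = 1.248×10^5 N
From P_cr = π²EI/(K·L)²:  L = (1/K)·√(π²EI/P_cr) = (1/2)·√(π²×1.97×10^11×1.256×10^-6/1.248×10^5)
L = 2.21 m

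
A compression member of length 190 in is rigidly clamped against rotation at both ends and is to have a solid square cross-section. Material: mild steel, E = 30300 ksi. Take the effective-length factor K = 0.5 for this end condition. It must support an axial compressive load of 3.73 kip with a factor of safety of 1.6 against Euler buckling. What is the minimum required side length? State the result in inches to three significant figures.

Required P_cr = n·P = 1.6 × 3.73 = 5.968 kip
L_e = K·L = 0.5 × 190 = 95.00 in
Required I = P_cr·L_e²/(π²E) = 5.968×10^3 × 95.00² / (π² × 3.03×10^7) = 0.1801 in⁴
Solid square: I = a⁴/12  ⇒  a = (12I)^(1/4) = (12×0.1801)^(1/4) = 1.21 in

a ≈ 1.21 in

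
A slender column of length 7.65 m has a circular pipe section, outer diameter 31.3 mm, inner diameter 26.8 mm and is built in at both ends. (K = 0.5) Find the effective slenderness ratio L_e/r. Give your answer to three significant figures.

d_o = 31.3 mm, d_i = 26.8 mm
I = π(d_o⁴ − d_i⁴)/64 = π(31.3⁴ − 26.80⁴)/64 = 2.179×10^4 mm⁴
A = 205.3 mm²;  r_min = √(I/A) = √(2.179×10^4/205.3) = 10.30 mm
L_e = K·L = 0.5 × 7.65 m = 3.825 m = 3825.0 mm
λ = L_e / r_min = 3825.0 / 10.30 = 371

λ ≈ 371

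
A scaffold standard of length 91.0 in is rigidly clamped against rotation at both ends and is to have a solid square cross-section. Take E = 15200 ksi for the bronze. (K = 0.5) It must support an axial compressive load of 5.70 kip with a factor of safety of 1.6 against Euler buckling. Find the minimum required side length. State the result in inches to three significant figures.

a ≈ 1.11 in

Required P_cr = n·P = 1.6 × 5.70 = 9.120 kip
L_e = K·L = 0.5 × 91.0 = 45.50 in
Required I = P_cr·L_e²/(π²E) = 9.120×10^3 × 45.50² / (π² × 1.52×10^7) = 0.1259 in⁴
Solid square: I = a⁴/12  ⇒  a = (12I)^(1/4) = (12×0.1259)^(1/4) = 1.11 in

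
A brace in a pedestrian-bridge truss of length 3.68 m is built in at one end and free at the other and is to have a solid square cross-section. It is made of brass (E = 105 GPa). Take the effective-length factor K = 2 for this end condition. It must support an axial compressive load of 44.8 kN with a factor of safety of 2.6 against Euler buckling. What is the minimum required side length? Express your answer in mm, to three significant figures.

a ≈ 92.5 mm

Required P_cr = n·P = 2.6 × 44.8 = 116.5 kN
L_e = K·L = 2 × 3.68 = 7.360 m
Required I = P_cr·L_e²/(π²E) = 1.165×10^5 × 7.360² / (π² × 1.05×10^11) = 6.089×10^-6 m⁴
I_req = 6.089×10^6 mm⁴
Solid square: I = a⁴/12  ⇒  a = (12I)^(1/4) = (12×6.089×10^6)^(1/4) = 92.5 mm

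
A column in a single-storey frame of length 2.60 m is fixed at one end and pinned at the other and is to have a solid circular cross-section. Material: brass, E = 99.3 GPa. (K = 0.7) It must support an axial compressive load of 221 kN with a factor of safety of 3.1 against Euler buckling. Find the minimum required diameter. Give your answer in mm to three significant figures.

d ≈ 82.9 mm

Required P_cr = n·P = 3.1 × 221 = 685.1 kN
L_e = K·L = 0.7 × 2.60 = 1.820 m
Required I = P_cr·L_e²/(π²E) = 6.851×10^5 × 1.820² / (π² × 9.93×10^10) = 2.316×10^-6 m⁴
I_req = 2.316×10^6 mm⁴
Solid circle: I = πd⁴/64  ⇒  d = (64I/π)^(1/4) = (64×2.316×10^6/π)^(1/4) = 82.9 mm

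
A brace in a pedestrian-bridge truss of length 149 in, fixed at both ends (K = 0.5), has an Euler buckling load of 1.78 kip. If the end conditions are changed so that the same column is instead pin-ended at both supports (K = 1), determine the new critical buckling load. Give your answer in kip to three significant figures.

P_cr ∝ 1/K², so P_cr,new = P_cr,old × (K_old/K_new)² = 1.78 × (0.5/1)²
= 1.78 × 0.2500 = 0.445 kip

P_cr ≈ 0.445 kip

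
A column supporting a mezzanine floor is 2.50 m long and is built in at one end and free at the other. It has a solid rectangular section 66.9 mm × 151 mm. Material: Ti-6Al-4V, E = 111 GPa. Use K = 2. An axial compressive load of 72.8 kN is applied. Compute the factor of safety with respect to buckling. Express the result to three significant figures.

Buckling occurs about the weak axis: I_min = h·b³/12 with b = 66.9 mm (the shorter side).
I_min = 151×66.9³/12 = 3.768×10^6 mm⁴
I = 3.768×10^6 mm⁴ = 3.768×10^-6 m⁴
Effective length L_e = K·L = 2 × 2.50 = 5.000 m
P_cr = π²EI / L_e² = π² × 111×10⁹ × 3.768×10^-6 / 5.000² = 1.651×10^5 N
Factor of safety n = P_cr / P = 165.10 / 72.8 = 2.27

n ≈ 2.27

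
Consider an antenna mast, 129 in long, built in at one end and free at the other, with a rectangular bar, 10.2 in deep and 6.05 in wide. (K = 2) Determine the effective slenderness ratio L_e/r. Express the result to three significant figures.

For a rectangle r_min = b/√12 = 6.05/√12 = 1.746 in
L_e = K·L = 2 × 129 = 258.0 in
λ = L_e / r_min = 258.00 / 1.746 = 148

λ ≈ 148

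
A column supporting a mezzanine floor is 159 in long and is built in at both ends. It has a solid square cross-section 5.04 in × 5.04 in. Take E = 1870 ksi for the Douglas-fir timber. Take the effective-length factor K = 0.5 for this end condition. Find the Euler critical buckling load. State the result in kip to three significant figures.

P_cr ≈ 157 kip

I = a⁴/12 = 5.04⁴/12 = 53.77 in⁴
Effective length L_e = K·L = 0.5 × 159 = 79.50 in
P_cr = π²EI / L_e² = π² × 1870×10³ × 53.77 / 79.50² = 1.570×10^5 lb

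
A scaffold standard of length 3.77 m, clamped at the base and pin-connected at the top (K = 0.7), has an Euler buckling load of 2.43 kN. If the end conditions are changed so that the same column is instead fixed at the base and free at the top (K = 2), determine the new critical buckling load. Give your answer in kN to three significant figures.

P_cr ∝ 1/K², so P_cr,new = P_cr,old × (K_old/K_new)² = 2.43 × (0.7/2)²
= 2.43 × 0.1225 = 0.298 kN

P_cr ≈ 0.298 kN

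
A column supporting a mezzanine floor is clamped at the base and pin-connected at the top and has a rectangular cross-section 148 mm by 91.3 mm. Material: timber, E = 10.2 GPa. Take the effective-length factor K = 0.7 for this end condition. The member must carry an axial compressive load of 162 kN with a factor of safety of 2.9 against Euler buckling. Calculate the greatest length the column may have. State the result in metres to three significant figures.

L_max ≈ 2.03 m

Buckling occurs about the weak axis: I_min = h·b³/12 with b = 91.3 mm (the shorter side).
I_min = 148×91.3³/12 = 9.386×10^6 mm⁴
I = 9.386×10^-6 m⁴
Required critical load P_cr = n·P = 2.9 × 162 = 469.8 kN = 4.698×10^5 N
From P_cr = π²EI/(K·L)²:  L = (1/K)·√(π²EI/P_cr) = (1/0.7)·√(π²×1.02×10^10×9.386×10^-6/4.698×10^5)
L = 2.03 m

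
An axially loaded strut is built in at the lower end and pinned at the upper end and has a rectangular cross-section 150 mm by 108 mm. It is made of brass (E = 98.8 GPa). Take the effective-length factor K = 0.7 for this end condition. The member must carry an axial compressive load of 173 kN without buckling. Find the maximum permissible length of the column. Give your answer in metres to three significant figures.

L_max ≈ 13.5 m

Buckling occurs about the weak axis: I_min = h·b³/12 with b = 108 mm (the shorter side).
I_min = 150×108³/12 = 1.575×10^7 mm⁴
I = 1.575×10^-5 m⁴
At the buckling limit P_cr = P = 1.730×10^5 N
From P_cr = π²EI/(K·L)²:  L = (1/K)·√(π²EI/P_cr) = (1/0.7)·√(π²×9.88×10^10×1.575×10^-5/1.730×10^5)
L = 13.5 m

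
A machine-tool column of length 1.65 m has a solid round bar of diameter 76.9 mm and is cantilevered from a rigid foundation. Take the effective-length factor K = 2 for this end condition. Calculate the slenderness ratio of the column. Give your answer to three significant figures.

For a solid circle r = d/4 = 76.9/4 = 19.23 mm
L_e = K·L = 2 × 1.65 m = 3.300 m = 3300.0 mm
λ = L_e / r_min = 3300.0 / 19.23 = 172

λ ≈ 172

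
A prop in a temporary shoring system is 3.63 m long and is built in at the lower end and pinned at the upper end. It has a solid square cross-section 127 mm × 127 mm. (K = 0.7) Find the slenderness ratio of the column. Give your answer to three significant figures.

I = a⁴/12 = 127⁴/12 = 2.168×10^7 mm⁴
A = 1.613×10^4 mm²;  r_min = √(I/A) = √(2.168×10^7/1.613×10^4) = 36.66 mm
L_e = K·L = 0.7 × 3.63 m = 2.541 m = 2541.0 mm
λ = L_e / r_min = 2541.0 / 36.66 = 69.3

λ ≈ 69.3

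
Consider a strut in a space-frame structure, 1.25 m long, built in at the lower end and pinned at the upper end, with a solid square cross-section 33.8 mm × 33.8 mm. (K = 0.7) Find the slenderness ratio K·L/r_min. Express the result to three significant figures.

λ ≈ 89.7

For a square r = a/√12 = 33.8/√12 = 9.757 mm
L_e = K·L = 0.7 × 1.25 m = 0.8750 m = 875.00 mm
λ = L_e / r_min = 875.00 / 9.757 = 89.7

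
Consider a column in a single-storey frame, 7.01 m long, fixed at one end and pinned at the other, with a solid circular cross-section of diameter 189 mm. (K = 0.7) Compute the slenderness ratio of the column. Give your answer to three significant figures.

λ ≈ 104

I = πd⁴/64 = π×189⁴/64 = 6.264×10^7 mm⁴
A = 2.806×10^4 mm²;  r_min = √(I/A) = √(6.264×10^7/2.806×10^4) = 47.25 mm
L_e = K·L = 0.7 × 7.01 m = 4.907 m = 4907.0 mm
λ = L_e / r_min = 4907.0 / 47.25 = 104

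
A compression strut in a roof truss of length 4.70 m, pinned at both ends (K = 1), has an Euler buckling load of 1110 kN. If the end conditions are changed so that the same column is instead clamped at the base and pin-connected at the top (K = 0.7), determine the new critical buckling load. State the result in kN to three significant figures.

P_cr ∝ 1/K², so P_cr,new = P_cr,old × (K_old/K_new)² = 1110 × (1/0.7)²
= 1110 × 2.041 = 2270 kN

P_cr ≈ 2270 kN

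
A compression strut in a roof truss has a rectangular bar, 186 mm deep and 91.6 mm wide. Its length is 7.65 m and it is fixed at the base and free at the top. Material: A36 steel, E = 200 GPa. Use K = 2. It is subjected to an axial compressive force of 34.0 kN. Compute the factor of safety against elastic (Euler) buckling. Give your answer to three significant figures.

n ≈ 2.95

Buckling occurs about the weak axis: I_min = h·b³/12 with b = 91.6 mm (the shorter side).
I_min = 186×91.6³/12 = 1.191×10^7 mm⁴
I = 1.191×10^7 mm⁴ = 1.191×10^-5 m⁴
Effective length L_e = K·L = 2 × 7.65 = 15.30 m
P_cr = π²EI / L_e² = π² × 200×10⁹ × 1.191×10^-5 / 15.30² = 1.005×10^5 N
Factor of safety n = P_cr / P = 100.45 / 34.0 = 2.95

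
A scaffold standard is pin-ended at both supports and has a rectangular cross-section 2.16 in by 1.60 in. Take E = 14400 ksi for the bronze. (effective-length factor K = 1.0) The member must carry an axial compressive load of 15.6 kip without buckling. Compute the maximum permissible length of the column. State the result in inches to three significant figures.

Buckling occurs about the weak axis: I_min = h·b³/12 with b = 1.60 in (the shorter side).
I_min = 2.16×1.60³/12 = 0.7373 in⁴
At the buckling limit P_cr = P = 1.560×10^4 lb
From P_cr = π²EI/(K·L)²:  L = (1/K)·√(π²EI/P_cr) = (1/1)·√(π²×1.44×10^7×0.7373/1.560×10^4)
L = 82.0 in

L_max ≈ 82.0 in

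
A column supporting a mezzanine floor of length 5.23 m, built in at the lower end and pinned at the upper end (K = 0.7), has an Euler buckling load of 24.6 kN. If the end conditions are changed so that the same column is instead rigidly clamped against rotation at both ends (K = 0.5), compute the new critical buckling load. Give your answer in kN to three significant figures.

P_cr ∝ 1/K², so P_cr,new = P_cr,old × (K_old/K_new)² = 24.6 × (0.7/0.5)²
= 24.6 × 1.960 = 48.2 kN

P_cr ≈ 48.2 kN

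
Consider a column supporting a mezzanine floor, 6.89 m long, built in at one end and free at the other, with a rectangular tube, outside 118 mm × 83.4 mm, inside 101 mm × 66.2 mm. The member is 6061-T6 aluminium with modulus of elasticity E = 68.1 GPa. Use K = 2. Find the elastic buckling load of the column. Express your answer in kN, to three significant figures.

Weak-axis I_min = (h_o·b_o³ − h_i·b_i³)/12 with b_o = 83.4, b_i = 66.20 mm (shorter outer/inner sides).
I_min = (118×83.4³ − 101.0×66.20³)/12 = 3.262×10^6 mm⁴
I = 3.262×10^6 mm⁴ = 3.262×10^-6 m⁴
Effective length L_e = K·L = 2 × 6.89 = 13.78 m
P_cr = π²EI / L_e² = π² × 68.1×10⁹ × 3.262×10^-6 / 13.78² = 1.155×10^4 N

P_cr ≈ 11.5 kN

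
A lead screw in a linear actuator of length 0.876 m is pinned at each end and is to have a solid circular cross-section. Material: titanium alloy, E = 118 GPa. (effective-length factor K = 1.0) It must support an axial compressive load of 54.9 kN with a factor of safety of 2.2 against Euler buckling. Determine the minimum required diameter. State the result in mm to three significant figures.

d ≈ 35.7 mm

Required P_cr = n·P = 2.2 × 54.9 = 120.8 kN
L_e = K·L = 1 × 0.876 = 0.8760 m
Required I = P_cr·L_e²/(π²E) = 1.208×10^5 × 0.8760² / (π² × 1.18×10^11) = 7.958×10^-8 m⁴
I_req = 7.958×10^4 mm⁴
Solid circle: I = πd⁴/64  ⇒  d = (64I/π)^(1/4) = (64×7.958×10^4/π)^(1/4) = 35.7 mm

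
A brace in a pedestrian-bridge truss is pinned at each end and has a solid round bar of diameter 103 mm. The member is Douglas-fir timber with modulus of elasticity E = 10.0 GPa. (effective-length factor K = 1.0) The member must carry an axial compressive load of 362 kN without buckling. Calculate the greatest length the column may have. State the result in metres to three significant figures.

I = πd⁴/64 = π×103⁴/64 = 5.525×10^6 mm⁴
I = 5.525×10^-6 m⁴
At the buckling limit P_cr = P = 3.620×10^5 N
From P_cr = π²EI/(K·L)²:  L = (1/K)·√(π²EI/P_cr) = (1/1)·√(π²×1.00×10^10×5.525×10^-6/3.620×10^5)
L = 1.23 m

L_max ≈ 1.23 m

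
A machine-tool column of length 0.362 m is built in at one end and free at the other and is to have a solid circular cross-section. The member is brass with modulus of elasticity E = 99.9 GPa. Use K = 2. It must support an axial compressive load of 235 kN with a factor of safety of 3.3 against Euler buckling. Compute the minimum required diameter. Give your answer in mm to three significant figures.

Required P_cr = n·P = 3.3 × 235 = 775.5 kN
L_e = K·L = 2 × 0.362 = 0.7240 m
Required I = P_cr·L_e²/(π²E) = 7.755×10^5 × 0.7240² / (π² × 9.99×10^10) = 4.123×10^-7 m⁴
I_req = 4.123×10^5 mm⁴
Solid circle: I = πd⁴/64  ⇒  d = (64I/π)^(1/4) = (64×4.123×10^5/π)^(1/4) = 53.8 mm

d ≈ 53.8 mm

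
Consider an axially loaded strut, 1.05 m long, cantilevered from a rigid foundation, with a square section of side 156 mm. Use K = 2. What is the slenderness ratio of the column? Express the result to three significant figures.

λ ≈ 46.6

For a square r = a/√12 = 156/√12 = 45.03 mm
L_e = K·L = 2 × 1.05 m = 2.100 m = 2100.0 mm
λ = L_e / r_min = 2100.0 / 45.03 = 46.6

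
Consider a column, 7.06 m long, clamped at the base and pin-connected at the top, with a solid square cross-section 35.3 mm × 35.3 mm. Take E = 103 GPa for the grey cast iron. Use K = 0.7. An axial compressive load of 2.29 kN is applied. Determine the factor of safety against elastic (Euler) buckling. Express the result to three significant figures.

n ≈ 2.35

I = a⁴/12 = 35.3⁴/12 = 1.294×10^5 mm⁴
I = 1.294×10^5 mm⁴ = 1.294×10^-7 m⁴
Effective length L_e = K·L = 0.7 × 7.06 = 4.942 m
P_cr = π²EI / L_e² = π² × 103×10⁹ × 1.294×10^-7 / 4.942² = 5.386×10^3 N
Factor of safety n = P_cr / P = 5.3858 / 2.29 = 2.35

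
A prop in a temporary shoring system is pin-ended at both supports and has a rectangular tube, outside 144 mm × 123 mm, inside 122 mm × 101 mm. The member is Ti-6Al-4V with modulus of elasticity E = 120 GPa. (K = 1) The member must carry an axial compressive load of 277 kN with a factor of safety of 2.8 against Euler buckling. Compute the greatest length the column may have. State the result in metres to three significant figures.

Weak-axis I_min = (h_o·b_o³ − h_i·b_i³)/12 with b_o = 123, b_i = 101.0 mm (shorter outer/inner sides).
I_min = (144×123³ − 122.0×101.0³)/12 = 1.186×10^7 mm⁴
I = 1.186×10^-5 m⁴
Required critical load P_cr = n·P = 2.8 × 277 = 775.6 kN = 7.756×10^5 N
From P_cr = π²EI/(K·L)²:  L = (1/K)·√(π²EI/P_cr) = (1/1)·√(π²×1.20×10^11×1.186×10^-5/7.756×10^5)
L = 4.25 m

L_max ≈ 4.25 m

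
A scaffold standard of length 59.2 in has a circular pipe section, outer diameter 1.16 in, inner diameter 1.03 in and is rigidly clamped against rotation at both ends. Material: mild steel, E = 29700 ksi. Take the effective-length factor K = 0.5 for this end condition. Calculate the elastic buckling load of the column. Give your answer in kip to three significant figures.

d_o = 1.16 in, d_i = 1.03 in
I = π(d_o⁴ − d_i⁴)/64 = π(1.16⁴ − 1.030⁴)/64 = 3.363×10^-2 in⁴
Effective length L_e = K·L = 0.5 × 59.2 = 29.60 in
P_cr = π²EI / L_e² = π² × 29700×10³ × 3.363×10^-2 / 29.60² = 1.125×10^4 lb

P_cr ≈ 11.3 kip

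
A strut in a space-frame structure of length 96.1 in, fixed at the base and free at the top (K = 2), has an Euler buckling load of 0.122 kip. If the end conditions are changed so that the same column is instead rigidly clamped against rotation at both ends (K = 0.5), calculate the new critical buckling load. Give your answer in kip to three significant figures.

P_cr ≈ 1.95 kip

P_cr ∝ 1/K², so P_cr,new = P_cr,old × (K_old/K_new)² = 0.122 × (2/0.5)²
= 0.122 × 16.00 = 1.95 kip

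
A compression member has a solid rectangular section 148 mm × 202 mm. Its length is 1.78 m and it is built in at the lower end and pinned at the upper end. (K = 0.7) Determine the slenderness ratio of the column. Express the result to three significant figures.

Buckling occurs about the weak axis: I_min = h·b³/12 with b = 148 mm (the shorter side).
I_min = 202×148³/12 = 5.457×10^7 mm⁴
A = 2.990×10^4 mm²;  r_min = √(I/A) = √(5.457×10^7/2.990×10^4) = 42.72 mm
L_e = K·L = 0.7 × 1.78 m = 1.246 m = 1246.0 mm
λ = L_e / r_min = 1246.0 / 42.72 = 29.2

λ ≈ 29.2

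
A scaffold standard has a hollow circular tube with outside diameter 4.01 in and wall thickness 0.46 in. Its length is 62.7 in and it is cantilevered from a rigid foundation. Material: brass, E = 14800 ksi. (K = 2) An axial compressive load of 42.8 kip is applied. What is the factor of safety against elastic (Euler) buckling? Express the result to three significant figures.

n ≈ 1.78

Inner diameter d_i = 4.01 − 2×0.46 = 3.090 in
I = π(d_o⁴ − d_i⁴)/64 = π(4.01⁴ − 3.090⁴)/64 = 8.217 in⁴
Effective length L_e = K·L = 2 × 62.7 = 125.4 in
P_cr = π²EI / L_e² = π² × 14800×10³ × 8.217 / 125.4² = 7.633×10^4 lb
Factor of safety n = P_cr / P = 76.331 / 42.8 = 1.78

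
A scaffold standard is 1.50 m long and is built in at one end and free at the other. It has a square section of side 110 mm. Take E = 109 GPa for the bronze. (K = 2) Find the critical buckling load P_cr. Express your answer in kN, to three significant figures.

I = a⁴/12 = 110⁴/12 = 1.220×10^7 mm⁴
I = 1.220×10^7 mm⁴ = 1.220×10^-5 m⁴
Effective length L_e = K·L = 2 × 1.50 = 3.000 m
P_cr = π²EI / L_e² = π² × 109×10⁹ × 1.220×10^-5 / 3.000² = 1.458×10^6 N

P_cr ≈ 1460 kN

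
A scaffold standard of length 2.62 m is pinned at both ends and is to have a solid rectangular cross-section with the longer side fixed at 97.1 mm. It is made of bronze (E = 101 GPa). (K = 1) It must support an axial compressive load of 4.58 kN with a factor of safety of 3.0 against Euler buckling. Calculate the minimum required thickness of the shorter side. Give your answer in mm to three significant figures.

Required P_cr = n·P = 3.0 × 4.58 = 13.74 kN
L_e = K·L = 1 × 2.62 = 2.620 m
Required I = P_cr·L_e²/(π²E) = 1.374×10^4 × 2.620² / (π² × 1.01×10^11) = 9.462×10^-8 m⁴
I_req = 9.462×10^4 mm⁴
Rectangle, weak axis: I_min = h·b³/12 with h = 97.1 mm fixed  ⇒  b = (12I/h)^(1/3) = 22.7 mm

b ≈ 22.7 mm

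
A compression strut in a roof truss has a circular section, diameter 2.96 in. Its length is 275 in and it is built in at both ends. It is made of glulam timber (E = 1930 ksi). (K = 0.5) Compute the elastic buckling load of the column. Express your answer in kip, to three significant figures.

P_cr ≈ 3.80 kip

I = πd⁴/64 = π×2.96⁴/64 = 3.768 in⁴
Effective length L_e = K·L = 0.5 × 275 = 137.5 in
P_cr = π²EI / L_e² = π² × 1930×10³ × 3.768 / 137.5² = 3.797×10^3 lb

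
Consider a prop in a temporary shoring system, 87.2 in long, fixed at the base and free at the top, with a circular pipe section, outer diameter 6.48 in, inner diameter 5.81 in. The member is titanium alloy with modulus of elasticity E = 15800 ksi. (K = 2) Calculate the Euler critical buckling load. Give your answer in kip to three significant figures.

P_cr ≈ 157 kip

d_o = 6.48 in, d_i = 5.81 in
I = π(d_o⁴ − d_i⁴)/64 = π(6.48⁴ − 5.810⁴)/64 = 30.62 in⁴
Effective length L_e = K·L = 2 × 87.2 = 174.4 in
P_cr = π²EI / L_e² = π² × 15800×10³ × 30.62 / 174.4² = 1.570×10^5 lb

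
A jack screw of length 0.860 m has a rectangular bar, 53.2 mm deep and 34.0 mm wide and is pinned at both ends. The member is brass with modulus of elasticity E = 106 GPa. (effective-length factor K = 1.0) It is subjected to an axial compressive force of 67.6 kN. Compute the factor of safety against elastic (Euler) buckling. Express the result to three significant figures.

Buckling occurs about the weak axis: I_min = h·b³/12 with b = 34.0 mm (the shorter side).
I_min = 53.2×34.0³/12 = 1.742×10^5 mm⁴
I = 1.742×10^5 mm⁴ = 1.742×10^-7 m⁴
Effective length L_e = K·L = 1 × 0.860 = 0.8600 m
P_cr = π²EI / L_e² = π² × 106×10⁹ × 1.742×10^-7 / 0.8600² = 2.465×10^5 N
Factor of safety n = P_cr / P = 246.48 / 67.6 = 3.65

n ≈ 3.65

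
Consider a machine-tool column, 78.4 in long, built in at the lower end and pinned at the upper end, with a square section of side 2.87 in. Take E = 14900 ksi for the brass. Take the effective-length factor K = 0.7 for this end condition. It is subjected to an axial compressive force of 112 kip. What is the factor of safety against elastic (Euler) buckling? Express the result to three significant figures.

I = a⁴/12 = 2.87⁴/12 = 5.654 in⁴
Effective length L_e = K·L = 0.7 × 78.4 = 54.88 in
P_cr = π²EI / L_e² = π² × 14900×10³ × 5.654 / 54.88² = 2.761×10^5 lb
Factor of safety n = P_cr / P = 276.06 / 112 = 2.46

n ≈ 2.46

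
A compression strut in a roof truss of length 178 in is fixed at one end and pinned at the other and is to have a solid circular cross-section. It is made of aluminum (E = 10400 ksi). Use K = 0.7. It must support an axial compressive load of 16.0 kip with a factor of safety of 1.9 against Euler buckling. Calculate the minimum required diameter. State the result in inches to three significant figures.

d ≈ 3.11 in

Required P_cr = n·P = 1.9 × 16.0 = 30.40 kip
L_e = K·L = 0.7 × 178 = 124.6 in
Required I = P_cr·L_e²/(π²E) = 3.040×10^4 × 124.6² / (π² × 1.04×10^7) = 4.598 in⁴
Solid circle: I = πd⁴/64  ⇒  d = (64I/π)^(1/4) = (64×4.598/π)^(1/4) = 3.11 in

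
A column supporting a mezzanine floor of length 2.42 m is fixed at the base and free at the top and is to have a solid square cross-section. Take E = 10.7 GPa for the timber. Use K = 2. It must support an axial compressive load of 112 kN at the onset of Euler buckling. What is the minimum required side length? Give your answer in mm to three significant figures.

L_e = K·L = 2 × 2.42 = 4.840 m
Required I = P_cr·L_e²/(π²E) = 1.120×10^5 × 4.840² / (π² × 1.07×10^10) = 2.484×10^-5 m⁴
I_req = 2.484×10^7 mm⁴
Solid square: I = a⁴/12  ⇒  a = (12I)^(1/4) = (12×2.484×10^7)^(1/4) = 131 mm

a ≈ 131 mm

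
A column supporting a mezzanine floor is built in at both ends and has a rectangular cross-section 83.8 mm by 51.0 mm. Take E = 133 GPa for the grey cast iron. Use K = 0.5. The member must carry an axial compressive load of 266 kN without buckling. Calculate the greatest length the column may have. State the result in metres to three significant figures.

L_max ≈ 4.28 m

Buckling occurs about the weak axis: I_min = h·b³/12 with b = 51.0 mm (the shorter side).
I_min = 83.8×51.0³/12 = 9.263×10^5 mm⁴
I = 9.263×10^-7 m⁴
At the buckling limit P_cr = P = 2.660×10^5 N
From P_cr = π²EI/(K·L)²:  L = (1/K)·√(π²EI/P_cr) = (1/0.5)·√(π²×1.33×10^11×9.263×10^-7/2.660×10^5)
L = 4.28 m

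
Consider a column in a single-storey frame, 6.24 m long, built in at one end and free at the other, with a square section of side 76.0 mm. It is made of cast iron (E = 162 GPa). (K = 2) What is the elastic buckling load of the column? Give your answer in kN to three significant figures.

P_cr ≈ 28.5 kN

I = a⁴/12 = 76.0⁴/12 = 2.780×10^6 mm⁴
I = 2.780×10^6 mm⁴ = 2.780×10^-6 m⁴
Effective length L_e = K·L = 2 × 6.24 = 12.48 m
P_cr = π²EI / L_e² = π² × 162×10⁹ × 2.780×10^-6 / 12.48² = 2.854×10^4 N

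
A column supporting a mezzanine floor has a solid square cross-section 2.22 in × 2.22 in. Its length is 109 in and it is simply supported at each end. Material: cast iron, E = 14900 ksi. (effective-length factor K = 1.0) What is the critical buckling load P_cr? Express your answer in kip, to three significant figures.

P_cr ≈ 25.1 kip

I = a⁴/12 = 2.22⁴/12 = 2.024 in⁴
Effective length L_e = K·L = 1 × 109 = 109.0 in
P_cr = π²EI / L_e² = π² × 14900×10³ × 2.024 / 109.0² = 2.505×10^4 lb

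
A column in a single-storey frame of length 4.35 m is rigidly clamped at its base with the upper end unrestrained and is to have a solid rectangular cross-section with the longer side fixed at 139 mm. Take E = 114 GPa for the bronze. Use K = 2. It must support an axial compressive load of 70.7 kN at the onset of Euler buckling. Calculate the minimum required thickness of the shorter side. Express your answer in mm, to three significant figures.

b ≈ 74.3 mm

L_e = K·L = 2 × 4.35 = 8.700 m
Required I = P_cr·L_e²/(π²E) = 7.070×10^4 × 8.700² / (π² × 1.14×10^11) = 4.756×10^-6 m⁴
I_req = 4.756×10^6 mm⁴
Rectangle, weak axis: I_min = h·b³/12 with h = 139 mm fixed  ⇒  b = (12I/h)^(1/3) = 74.3 mm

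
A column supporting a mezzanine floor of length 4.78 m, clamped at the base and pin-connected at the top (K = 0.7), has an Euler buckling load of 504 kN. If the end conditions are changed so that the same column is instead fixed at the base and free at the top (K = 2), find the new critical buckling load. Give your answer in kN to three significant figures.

P_cr ∝ 1/K², so P_cr,new = P_cr,old × (K_old/K_new)² = 504 × (0.7/2)²
= 504 × 0.1225 = 61.7 kN

P_cr ≈ 61.7 kN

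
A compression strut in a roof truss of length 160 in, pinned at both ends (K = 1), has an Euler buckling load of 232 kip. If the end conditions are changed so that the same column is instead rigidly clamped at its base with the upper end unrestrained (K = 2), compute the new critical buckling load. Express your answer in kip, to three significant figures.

P_cr ∝ 1/K², so P_cr,new = P_cr,old × (K_old/K_new)² = 232 × (1/2)²
= 232 × 0.2500 = 58.0 kip

P_cr ≈ 58.0 kip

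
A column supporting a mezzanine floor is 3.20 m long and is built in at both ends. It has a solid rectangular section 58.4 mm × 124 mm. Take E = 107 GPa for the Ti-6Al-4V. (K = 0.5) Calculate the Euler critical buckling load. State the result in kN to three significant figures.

Buckling occurs about the weak axis: I_min = h·b³/12 with b = 58.4 mm (the shorter side).
I_min = 124×58.4³/12 = 2.058×10^6 mm⁴
I = 2.058×10^6 mm⁴ = 2.058×10^-6 m⁴
Effective length L_e = K·L = 0.5 × 3.20 = 1.600 m
P_cr = π²EI / L_e² = π² × 107×10⁹ × 2.058×10^-6 / 1.600² = 8.490×10^5 N

P_cr ≈ 849 kN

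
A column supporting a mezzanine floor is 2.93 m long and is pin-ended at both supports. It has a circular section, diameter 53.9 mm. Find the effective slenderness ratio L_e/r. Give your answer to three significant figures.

I = πd⁴/64 = π×53.9⁴/64 = 4.143×10^5 mm⁴
A = 2.282×10^3 mm²;  r_min = √(I/A) = √(4.143×10^5/2.282×10^3) = 13.48 mm
L_e = K·L = 1 × 2.93 m = 2.930 m = 2930.0 mm
λ = L_e / r_min = 2930.0 / 13.48 = 217

λ ≈ 217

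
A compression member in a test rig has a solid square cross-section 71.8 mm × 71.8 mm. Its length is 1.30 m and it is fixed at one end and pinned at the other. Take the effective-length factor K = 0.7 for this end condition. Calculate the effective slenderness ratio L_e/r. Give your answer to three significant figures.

λ ≈ 43.9

I = a⁴/12 = 71.8⁴/12 = 2.215×10^6 mm⁴
A = 5.155×10^3 mm²;  r_min = √(I/A) = √(2.215×10^6/5.155×10^3) = 20.73 mm
L_e = K·L = 0.7 × 1.30 m = 0.9100 m = 910.00 mm
λ = L_e / r_min = 910.00 / 20.73 = 43.9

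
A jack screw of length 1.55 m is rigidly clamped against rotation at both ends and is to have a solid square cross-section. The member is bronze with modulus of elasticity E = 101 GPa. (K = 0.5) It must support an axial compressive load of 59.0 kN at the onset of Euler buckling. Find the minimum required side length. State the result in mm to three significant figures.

L_e = K·L = 0.5 × 1.55 = 0.7750 m
Required I = P_cr·L_e²/(π²E) = 5.900×10^4 × 0.7750² / (π² × 1.01×10^11) = 3.555×10^-8 m⁴
I_req = 3.555×10^4 mm⁴
Solid square: I = a⁴/12  ⇒  a = (12I)^(1/4) = (12×3.555×10^4)^(1/4) = 25.6 mm

a ≈ 25.6 mm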